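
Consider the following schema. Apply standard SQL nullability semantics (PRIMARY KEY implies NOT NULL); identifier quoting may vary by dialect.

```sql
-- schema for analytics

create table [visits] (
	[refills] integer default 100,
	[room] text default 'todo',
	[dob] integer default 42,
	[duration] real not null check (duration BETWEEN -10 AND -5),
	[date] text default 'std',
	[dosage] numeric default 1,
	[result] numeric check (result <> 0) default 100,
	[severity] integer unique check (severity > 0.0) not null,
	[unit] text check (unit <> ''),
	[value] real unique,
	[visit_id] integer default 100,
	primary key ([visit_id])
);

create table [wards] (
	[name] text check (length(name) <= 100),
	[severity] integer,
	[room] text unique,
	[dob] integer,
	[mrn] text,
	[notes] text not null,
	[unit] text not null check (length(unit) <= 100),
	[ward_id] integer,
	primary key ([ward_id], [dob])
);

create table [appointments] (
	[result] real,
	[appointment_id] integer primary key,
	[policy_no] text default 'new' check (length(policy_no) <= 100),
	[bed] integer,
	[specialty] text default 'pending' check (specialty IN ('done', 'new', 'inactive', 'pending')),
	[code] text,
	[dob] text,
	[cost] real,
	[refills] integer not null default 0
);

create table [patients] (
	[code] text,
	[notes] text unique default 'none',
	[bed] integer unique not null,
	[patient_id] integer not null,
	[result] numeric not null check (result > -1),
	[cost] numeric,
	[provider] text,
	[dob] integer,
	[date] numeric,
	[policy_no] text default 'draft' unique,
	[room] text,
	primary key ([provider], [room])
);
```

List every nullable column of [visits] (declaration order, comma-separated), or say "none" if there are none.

refills, room, dob, date, dosage, result, unit, value

- refills: DEFAULT only fills an omitted column; an explicit NULL is still allowed → nullable.
- room: DEFAULT only fills an omitted column; an explicit NULL is still allowed → nullable.
- dob: DEFAULT only fills an omitted column; an explicit NULL is still allowed → nullable.
- duration: declared NOT NULL → not nullable.
- date: DEFAULT only fills an omitted column; an explicit NULL is still allowed → nullable.
- dosage: DEFAULT only fills an omitted column; an explicit NULL is still allowed → nullable.
- result: CHECK does not forbid NULL (a CHECK constraint passes when its expression is NULL) → nullable.
- severity: declared NOT NULL → not nullable.
- unit: CHECK does not forbid NULL (a CHECK constraint passes when its expression is NULL) → nullable.
- value: UNIQUE does not imply NOT NULL → nullable.
- visit_id: part of the PRIMARY KEY, which implies NOT NULL → not nullable.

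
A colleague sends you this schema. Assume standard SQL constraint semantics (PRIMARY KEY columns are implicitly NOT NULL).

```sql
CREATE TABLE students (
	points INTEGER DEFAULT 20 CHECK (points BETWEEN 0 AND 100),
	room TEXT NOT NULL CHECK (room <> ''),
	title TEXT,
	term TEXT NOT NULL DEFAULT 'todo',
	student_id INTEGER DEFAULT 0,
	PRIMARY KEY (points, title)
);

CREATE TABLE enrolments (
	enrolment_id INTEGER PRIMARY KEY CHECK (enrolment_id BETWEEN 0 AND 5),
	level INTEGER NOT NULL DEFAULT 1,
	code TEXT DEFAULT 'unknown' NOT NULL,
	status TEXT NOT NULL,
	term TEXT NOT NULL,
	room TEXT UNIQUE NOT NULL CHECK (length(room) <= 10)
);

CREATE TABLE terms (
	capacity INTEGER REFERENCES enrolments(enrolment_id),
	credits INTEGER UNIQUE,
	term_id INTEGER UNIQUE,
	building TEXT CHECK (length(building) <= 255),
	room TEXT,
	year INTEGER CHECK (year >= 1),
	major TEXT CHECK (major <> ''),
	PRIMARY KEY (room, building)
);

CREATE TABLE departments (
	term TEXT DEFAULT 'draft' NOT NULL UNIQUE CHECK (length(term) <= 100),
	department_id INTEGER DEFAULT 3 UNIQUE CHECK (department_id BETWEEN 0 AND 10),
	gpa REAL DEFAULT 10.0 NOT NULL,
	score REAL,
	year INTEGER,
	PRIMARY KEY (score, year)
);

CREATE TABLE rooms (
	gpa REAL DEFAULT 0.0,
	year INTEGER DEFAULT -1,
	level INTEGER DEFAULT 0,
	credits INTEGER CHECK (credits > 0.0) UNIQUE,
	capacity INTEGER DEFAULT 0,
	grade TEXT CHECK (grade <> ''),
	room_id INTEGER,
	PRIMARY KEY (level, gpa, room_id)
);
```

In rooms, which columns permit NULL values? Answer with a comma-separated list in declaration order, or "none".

year, credits, capacity, grade

- gpa: part of the PRIMARY KEY, which implies NOT NULL → not nullable.
- year: DEFAULT only fills an omitted column; an explicit NULL is still allowed → nullable.
- level: part of the PRIMARY KEY, which implies NOT NULL → not nullable.
- credits: CHECK does not forbid NULL (a CHECK constraint passes when its expression is NULL) → nullable.
- capacity: DEFAULT only fills an omitted column; an explicit NULL is still allowed → nullable.
- grade: CHECK does not forbid NULL (a CHECK constraint passes when its expression is NULL) → nullable.
- room_id: part of the PRIMARY KEY, which implies NOT NULL → not nullable.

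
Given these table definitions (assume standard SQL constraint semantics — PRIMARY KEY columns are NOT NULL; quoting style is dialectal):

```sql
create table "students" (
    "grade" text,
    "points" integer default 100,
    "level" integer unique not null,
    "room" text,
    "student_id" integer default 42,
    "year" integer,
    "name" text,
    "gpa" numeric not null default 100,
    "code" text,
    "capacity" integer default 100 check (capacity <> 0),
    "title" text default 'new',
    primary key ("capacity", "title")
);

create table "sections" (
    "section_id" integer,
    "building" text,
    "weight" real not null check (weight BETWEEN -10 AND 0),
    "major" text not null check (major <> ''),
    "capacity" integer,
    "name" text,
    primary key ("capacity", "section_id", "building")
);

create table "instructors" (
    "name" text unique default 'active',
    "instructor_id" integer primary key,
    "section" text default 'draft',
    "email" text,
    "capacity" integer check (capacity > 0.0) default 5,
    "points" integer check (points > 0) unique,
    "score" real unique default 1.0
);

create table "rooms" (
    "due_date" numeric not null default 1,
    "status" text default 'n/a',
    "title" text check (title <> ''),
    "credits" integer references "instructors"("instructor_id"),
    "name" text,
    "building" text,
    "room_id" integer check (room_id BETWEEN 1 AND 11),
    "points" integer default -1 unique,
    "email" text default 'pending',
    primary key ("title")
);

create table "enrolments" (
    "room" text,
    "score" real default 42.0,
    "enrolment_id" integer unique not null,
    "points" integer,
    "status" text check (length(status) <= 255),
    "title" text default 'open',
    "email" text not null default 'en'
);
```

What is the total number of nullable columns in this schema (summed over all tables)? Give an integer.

students: 7 nullable (grade, points, room, student_id, year, name, code — PK (capacity, title) and explicit NOT NULL columns excluded).
sections: 1 nullable (name — PK (capacity, section_id, building) and explicit NOT NULL columns excluded).
instructors: 6 nullable (name, section, email, capacity, points, score — PK (instructor_id) and explicit NOT NULL columns excluded).
rooms: 7 nullable (status, credits, name, building, room_id, points, email — PK (title) and explicit NOT NULL columns excluded).
enrolments: 5 nullable (room, score, points, status, title — PK none and explicit NOT NULL columns excluded).
Total: 7 + 1 + 6 + 7 + 5 = 26.

26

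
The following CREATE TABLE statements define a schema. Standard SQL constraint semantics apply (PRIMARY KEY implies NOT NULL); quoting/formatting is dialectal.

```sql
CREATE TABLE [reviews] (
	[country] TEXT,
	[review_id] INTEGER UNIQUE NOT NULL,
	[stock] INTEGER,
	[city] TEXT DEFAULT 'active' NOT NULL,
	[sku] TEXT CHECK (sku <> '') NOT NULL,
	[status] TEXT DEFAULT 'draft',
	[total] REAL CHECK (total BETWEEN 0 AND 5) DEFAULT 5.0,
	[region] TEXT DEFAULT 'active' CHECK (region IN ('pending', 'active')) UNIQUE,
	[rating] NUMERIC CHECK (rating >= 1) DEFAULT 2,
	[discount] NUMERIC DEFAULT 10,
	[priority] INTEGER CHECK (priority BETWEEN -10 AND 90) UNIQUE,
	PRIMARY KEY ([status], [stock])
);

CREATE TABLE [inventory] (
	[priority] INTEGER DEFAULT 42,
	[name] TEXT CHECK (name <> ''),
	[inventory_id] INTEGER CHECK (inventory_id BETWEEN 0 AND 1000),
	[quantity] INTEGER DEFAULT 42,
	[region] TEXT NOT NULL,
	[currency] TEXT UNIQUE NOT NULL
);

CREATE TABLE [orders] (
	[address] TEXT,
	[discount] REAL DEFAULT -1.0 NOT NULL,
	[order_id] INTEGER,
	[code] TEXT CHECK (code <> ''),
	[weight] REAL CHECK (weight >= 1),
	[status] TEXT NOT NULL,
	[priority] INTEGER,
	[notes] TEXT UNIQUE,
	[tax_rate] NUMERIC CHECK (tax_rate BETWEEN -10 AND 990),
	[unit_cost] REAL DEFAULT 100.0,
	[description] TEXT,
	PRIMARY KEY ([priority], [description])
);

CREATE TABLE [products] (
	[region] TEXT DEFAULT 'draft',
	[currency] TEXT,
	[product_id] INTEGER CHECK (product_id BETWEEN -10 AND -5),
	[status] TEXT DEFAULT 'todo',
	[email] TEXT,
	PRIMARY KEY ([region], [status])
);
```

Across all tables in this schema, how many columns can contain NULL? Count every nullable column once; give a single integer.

reviews: 6 nullable (country, total, region, rating, discount, priority — PK (status, stock) and explicit NOT NULL columns excluded).
inventory: 4 nullable (priority, name, inventory_id, quantity — PK none and explicit NOT NULL columns excluded).
orders: 7 nullable (address, order_id, code, weight, notes, tax_rate, unit_cost — PK (priority, description) and explicit NOT NULL columns excluded).
products: 3 nullable (currency, product_id, email — PK (region, status) and explicit NOT NULL columns excluded).
Total: 6 + 4 + 7 + 3 = 20.

20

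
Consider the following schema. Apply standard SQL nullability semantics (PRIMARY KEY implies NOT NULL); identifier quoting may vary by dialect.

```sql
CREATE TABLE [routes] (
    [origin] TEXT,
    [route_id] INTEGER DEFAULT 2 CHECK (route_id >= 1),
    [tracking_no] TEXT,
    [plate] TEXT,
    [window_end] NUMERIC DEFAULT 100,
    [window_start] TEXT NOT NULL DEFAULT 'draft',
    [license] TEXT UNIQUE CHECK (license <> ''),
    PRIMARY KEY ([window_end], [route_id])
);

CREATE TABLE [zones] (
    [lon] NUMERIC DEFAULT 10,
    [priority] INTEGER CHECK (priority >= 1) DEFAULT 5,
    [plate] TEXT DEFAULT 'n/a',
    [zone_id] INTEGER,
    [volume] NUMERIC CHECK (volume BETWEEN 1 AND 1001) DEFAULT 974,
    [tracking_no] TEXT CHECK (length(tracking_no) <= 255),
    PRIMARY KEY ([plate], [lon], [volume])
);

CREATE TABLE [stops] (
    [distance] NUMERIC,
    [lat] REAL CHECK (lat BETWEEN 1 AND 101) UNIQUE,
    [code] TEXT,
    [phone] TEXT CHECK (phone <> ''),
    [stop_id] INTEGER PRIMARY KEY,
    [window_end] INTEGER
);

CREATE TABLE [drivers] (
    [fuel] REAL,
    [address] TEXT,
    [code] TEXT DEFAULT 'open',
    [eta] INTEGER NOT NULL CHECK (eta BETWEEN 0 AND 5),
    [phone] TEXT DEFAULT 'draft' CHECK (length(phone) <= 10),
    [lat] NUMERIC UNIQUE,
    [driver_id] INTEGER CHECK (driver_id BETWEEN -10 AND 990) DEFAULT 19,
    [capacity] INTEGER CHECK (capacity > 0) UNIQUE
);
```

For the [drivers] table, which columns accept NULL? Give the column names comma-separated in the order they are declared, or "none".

fuel, address, code, phone, lat, driver_id, capacity

- fuel: no NOT NULL constraint applies → nullable.
- address: no NOT NULL constraint applies → nullable.
- code: DEFAULT only fills an omitted column; an explicit NULL is still allowed → nullable.
- eta: declared NOT NULL → not nullable.
- phone: CHECK does not forbid NULL (a CHECK constraint passes when its expression is NULL) → nullable.
- lat: UNIQUE does not imply NOT NULL → nullable.
- driver_id: CHECK does not forbid NULL (a CHECK constraint passes when its expression is NULL) → nullable.
- capacity: CHECK does not forbid NULL (a CHECK constraint passes when its expression is NULL) → nullable.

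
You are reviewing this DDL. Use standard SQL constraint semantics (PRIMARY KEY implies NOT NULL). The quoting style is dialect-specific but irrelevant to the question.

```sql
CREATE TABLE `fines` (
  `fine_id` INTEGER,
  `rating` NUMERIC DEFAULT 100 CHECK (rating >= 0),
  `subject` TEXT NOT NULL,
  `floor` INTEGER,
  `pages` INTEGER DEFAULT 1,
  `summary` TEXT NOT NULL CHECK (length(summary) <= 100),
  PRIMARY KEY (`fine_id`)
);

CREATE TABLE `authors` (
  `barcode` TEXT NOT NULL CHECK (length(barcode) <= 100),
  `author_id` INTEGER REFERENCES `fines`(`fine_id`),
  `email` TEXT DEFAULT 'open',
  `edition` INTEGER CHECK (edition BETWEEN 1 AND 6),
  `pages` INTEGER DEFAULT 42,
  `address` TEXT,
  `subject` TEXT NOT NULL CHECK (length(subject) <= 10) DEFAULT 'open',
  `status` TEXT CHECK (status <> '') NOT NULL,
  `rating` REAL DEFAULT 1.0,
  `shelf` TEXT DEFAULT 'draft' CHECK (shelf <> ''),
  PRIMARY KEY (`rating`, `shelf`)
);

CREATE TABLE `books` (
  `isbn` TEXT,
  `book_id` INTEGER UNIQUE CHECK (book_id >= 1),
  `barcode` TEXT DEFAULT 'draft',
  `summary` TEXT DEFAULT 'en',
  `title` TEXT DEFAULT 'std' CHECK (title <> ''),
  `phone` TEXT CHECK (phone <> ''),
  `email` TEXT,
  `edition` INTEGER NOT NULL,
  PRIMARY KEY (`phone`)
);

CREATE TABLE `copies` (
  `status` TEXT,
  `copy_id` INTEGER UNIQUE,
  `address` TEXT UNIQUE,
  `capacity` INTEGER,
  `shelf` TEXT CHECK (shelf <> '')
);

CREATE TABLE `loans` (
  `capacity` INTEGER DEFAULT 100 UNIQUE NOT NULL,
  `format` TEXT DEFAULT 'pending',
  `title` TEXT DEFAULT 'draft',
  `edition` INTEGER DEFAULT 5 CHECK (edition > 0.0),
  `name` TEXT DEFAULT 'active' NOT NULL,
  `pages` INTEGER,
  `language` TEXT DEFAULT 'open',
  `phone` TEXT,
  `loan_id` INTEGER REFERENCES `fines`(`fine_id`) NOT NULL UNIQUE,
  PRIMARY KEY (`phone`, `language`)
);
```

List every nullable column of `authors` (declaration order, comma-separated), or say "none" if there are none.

author_id, email, edition, pages, address

- barcode: declared NOT NULL → not nullable.
- author_id: a foreign key column may be NULL unless separately constrained → nullable.
- email: DEFAULT only fills an omitted column; an explicit NULL is still allowed → nullable.
- edition: CHECK does not forbid NULL (a CHECK constraint passes when its expression is NULL) → nullable.
- pages: DEFAULT only fills an omitted column; an explicit NULL is still allowed → nullable.
- address: no NOT NULL constraint applies → nullable.
- subject: declared NOT NULL → not nullable.
- status: declared NOT NULL → not nullable.
- rating: part of the PRIMARY KEY, which implies NOT NULL → not nullable.
- shelf: part of the PRIMARY KEY, which implies NOT NULL → not nullable.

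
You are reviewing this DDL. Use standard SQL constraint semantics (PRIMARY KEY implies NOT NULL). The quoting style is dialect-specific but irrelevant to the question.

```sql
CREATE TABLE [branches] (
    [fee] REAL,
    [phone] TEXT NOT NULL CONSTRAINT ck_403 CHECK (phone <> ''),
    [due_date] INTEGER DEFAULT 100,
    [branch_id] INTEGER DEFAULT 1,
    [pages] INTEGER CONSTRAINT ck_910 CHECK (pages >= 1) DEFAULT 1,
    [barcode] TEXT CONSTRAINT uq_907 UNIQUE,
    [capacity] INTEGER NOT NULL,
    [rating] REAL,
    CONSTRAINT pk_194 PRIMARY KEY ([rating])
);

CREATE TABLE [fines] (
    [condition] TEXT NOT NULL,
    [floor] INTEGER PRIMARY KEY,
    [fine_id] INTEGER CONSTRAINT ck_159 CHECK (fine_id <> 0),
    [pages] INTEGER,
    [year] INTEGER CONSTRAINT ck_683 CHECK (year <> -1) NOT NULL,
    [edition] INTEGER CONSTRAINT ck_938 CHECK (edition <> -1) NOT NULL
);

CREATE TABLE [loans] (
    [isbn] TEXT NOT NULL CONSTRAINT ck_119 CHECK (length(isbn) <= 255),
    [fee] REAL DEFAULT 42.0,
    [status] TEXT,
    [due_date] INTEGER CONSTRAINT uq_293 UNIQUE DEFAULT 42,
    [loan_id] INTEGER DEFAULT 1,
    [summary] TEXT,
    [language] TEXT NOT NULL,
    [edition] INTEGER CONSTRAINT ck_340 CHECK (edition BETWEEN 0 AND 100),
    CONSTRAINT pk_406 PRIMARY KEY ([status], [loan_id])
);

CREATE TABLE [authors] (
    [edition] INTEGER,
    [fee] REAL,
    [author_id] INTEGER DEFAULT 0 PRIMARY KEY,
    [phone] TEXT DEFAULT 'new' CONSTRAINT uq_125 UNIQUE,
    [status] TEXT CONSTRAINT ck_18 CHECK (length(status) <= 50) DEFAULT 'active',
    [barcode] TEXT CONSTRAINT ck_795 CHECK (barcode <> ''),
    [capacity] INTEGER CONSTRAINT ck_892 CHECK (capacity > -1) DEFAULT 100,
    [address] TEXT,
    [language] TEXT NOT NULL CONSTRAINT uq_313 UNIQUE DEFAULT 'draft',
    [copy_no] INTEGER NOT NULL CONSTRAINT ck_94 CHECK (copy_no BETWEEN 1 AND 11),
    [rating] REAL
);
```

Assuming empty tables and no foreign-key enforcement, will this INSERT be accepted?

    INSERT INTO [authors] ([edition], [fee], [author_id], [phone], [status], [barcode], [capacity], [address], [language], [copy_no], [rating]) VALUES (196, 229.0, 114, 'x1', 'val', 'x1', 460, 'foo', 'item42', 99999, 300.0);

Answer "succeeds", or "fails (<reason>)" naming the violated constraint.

fails (CHECK on copy_no)

The value 99999 for copy_no violates CHECK (copy_no BETWEEN 1 AND 11).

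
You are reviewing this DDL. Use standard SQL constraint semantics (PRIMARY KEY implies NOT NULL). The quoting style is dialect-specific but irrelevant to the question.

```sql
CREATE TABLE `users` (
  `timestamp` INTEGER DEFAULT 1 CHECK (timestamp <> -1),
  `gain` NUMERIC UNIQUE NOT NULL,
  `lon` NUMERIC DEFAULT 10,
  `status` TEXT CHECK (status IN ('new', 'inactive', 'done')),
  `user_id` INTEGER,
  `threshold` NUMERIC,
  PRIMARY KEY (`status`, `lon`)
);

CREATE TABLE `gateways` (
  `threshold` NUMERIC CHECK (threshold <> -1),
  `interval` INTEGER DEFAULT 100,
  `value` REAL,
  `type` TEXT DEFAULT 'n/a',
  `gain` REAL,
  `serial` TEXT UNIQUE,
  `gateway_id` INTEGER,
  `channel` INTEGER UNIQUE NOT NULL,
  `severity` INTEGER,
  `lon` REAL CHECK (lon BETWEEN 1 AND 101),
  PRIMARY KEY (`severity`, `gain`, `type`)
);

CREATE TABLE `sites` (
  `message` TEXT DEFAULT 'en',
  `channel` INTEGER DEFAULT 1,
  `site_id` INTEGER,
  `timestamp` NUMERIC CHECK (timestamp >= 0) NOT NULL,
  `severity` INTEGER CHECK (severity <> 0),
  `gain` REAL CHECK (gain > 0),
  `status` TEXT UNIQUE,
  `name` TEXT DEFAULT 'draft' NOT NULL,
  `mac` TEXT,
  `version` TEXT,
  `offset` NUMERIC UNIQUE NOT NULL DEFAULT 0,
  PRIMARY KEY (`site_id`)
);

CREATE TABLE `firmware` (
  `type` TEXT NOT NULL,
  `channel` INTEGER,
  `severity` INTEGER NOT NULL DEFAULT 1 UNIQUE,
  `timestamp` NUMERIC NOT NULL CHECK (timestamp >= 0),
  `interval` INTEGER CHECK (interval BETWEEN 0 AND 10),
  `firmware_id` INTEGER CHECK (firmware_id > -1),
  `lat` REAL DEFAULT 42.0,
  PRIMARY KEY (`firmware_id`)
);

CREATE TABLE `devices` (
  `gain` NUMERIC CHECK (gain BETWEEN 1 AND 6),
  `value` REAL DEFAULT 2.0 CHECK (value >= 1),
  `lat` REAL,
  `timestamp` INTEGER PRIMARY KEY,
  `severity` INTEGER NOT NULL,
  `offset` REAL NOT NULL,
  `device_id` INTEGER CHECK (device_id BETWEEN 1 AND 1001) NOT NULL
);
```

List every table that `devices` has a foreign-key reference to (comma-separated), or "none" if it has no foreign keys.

none

No column in devices has a REFERENCES clause.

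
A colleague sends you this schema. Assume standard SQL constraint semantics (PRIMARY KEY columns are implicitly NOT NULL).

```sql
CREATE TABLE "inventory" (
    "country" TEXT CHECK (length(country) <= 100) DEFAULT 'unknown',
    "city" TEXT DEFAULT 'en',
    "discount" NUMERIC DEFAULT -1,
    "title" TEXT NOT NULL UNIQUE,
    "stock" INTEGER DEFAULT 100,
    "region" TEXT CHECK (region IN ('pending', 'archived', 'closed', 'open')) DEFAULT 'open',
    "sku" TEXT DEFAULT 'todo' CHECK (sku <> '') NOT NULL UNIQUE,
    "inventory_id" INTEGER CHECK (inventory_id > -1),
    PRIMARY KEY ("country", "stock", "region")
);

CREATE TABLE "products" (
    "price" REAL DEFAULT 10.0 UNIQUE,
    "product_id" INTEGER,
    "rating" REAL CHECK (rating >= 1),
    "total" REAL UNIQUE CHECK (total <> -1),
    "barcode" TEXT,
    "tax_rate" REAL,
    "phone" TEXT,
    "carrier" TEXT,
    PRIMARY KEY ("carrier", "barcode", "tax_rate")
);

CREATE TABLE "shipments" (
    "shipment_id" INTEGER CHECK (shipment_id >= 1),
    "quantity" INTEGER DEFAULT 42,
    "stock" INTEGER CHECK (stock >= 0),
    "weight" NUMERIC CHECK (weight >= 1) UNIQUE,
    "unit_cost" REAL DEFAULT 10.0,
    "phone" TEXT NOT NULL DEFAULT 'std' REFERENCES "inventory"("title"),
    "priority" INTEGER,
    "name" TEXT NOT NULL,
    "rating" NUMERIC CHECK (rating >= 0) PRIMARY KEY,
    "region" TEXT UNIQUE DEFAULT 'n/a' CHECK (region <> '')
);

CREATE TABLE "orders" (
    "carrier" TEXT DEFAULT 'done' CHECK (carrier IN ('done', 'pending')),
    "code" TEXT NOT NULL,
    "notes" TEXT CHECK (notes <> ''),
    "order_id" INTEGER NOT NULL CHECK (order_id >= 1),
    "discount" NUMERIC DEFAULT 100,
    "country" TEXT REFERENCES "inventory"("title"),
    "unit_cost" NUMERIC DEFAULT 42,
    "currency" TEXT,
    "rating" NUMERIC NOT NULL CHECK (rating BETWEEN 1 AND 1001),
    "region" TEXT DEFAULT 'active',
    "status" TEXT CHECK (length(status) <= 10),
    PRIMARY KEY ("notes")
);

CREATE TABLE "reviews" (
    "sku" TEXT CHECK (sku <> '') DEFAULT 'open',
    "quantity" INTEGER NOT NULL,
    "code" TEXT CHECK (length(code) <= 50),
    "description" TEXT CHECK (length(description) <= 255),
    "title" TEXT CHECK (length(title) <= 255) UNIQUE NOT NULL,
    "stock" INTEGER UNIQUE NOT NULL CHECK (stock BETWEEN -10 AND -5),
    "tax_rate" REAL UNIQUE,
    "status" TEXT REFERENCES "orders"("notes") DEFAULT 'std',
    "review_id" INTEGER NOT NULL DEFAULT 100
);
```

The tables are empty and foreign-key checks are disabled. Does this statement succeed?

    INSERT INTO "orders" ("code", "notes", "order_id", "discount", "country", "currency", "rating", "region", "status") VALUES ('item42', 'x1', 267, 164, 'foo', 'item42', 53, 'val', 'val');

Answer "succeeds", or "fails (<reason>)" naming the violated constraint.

NOT NULL columns: code is supplied; notes is supplied; order_id is supplied; rating is supplied.
CHECK constraints: 'x1' satisfies (notes <> ''); 267 satisfies (order_id >= 1); 53 satisfies (rating BETWEEN 1 AND 1001); 'val' satisfies (length(status) <= 10).
No constraint is violated.

succeeds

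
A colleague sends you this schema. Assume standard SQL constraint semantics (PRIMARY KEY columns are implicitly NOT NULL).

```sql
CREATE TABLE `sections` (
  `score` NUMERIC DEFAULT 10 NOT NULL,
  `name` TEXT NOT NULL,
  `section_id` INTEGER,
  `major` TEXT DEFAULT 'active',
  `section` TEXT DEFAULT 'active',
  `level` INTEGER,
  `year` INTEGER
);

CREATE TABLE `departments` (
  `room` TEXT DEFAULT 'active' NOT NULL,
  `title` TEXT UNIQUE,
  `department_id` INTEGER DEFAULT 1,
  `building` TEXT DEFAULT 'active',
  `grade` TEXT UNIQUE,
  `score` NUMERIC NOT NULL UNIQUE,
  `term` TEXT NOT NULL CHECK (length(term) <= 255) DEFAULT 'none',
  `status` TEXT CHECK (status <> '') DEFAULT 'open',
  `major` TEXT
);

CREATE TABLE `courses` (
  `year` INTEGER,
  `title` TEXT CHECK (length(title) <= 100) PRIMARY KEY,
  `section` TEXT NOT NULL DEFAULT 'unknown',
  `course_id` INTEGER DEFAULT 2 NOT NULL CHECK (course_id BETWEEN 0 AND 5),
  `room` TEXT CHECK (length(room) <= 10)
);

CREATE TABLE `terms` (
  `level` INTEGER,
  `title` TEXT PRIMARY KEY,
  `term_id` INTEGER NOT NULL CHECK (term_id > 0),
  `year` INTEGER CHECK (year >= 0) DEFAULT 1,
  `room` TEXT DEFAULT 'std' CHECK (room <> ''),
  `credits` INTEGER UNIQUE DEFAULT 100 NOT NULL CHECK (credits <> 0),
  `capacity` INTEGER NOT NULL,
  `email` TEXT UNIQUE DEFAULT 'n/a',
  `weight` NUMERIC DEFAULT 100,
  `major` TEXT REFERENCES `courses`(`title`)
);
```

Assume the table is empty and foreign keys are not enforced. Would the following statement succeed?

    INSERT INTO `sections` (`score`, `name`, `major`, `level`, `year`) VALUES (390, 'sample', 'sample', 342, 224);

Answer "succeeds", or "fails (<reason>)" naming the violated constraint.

succeeds

NOT NULL columns: name is supplied; score is supplied.
No constraint is violated.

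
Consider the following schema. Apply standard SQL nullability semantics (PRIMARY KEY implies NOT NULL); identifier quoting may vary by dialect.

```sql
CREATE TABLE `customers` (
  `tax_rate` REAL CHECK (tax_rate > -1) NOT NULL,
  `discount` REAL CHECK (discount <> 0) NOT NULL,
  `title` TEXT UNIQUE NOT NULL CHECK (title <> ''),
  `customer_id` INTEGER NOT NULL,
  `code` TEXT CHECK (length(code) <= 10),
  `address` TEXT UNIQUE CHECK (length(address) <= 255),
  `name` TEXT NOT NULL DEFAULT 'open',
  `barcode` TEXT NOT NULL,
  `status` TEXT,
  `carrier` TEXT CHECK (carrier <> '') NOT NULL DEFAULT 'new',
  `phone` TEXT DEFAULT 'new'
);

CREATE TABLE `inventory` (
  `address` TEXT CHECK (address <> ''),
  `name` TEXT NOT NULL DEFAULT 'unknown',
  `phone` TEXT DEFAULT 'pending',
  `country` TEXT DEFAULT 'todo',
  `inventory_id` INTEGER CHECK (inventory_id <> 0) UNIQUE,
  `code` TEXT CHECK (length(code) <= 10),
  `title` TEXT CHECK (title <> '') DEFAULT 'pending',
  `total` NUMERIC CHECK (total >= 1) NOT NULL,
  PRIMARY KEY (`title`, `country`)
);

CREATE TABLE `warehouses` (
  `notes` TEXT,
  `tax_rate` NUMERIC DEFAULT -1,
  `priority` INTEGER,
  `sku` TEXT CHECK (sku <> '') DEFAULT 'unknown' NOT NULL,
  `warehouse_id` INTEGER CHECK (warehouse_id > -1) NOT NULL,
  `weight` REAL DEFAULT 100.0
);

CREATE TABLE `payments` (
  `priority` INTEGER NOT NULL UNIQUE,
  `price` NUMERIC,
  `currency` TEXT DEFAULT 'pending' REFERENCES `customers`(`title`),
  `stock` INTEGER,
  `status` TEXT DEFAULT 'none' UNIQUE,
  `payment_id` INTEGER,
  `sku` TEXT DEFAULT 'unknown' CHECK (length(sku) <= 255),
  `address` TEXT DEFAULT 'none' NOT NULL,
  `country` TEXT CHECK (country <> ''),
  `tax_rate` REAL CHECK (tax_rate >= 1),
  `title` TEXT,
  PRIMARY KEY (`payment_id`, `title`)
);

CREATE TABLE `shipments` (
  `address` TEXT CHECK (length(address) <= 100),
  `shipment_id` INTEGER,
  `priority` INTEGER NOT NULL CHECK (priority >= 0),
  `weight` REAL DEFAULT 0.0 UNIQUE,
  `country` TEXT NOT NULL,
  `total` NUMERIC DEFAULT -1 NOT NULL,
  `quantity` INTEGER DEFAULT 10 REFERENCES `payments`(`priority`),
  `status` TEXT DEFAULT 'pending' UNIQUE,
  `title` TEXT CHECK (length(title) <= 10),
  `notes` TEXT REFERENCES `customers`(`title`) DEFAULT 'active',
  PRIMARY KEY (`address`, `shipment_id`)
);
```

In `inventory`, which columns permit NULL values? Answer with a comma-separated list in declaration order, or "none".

address, phone, inventory_id, code

- address: CHECK does not forbid NULL (a CHECK constraint passes when its expression is NULL) → nullable.
- name: declared NOT NULL → not nullable.
- phone: DEFAULT only fills an omitted column; an explicit NULL is still allowed → nullable.
- country: part of the PRIMARY KEY, which implies NOT NULL → not nullable.
- inventory_id: CHECK does not forbid NULL (a CHECK constraint passes when its expression is NULL) → nullable.
- code: CHECK does not forbid NULL (a CHECK constraint passes when its expression is NULL) → nullable.
- title: part of the PRIMARY KEY, which implies NOT NULL → not nullable.
- total: declared NOT NULL → not nullable.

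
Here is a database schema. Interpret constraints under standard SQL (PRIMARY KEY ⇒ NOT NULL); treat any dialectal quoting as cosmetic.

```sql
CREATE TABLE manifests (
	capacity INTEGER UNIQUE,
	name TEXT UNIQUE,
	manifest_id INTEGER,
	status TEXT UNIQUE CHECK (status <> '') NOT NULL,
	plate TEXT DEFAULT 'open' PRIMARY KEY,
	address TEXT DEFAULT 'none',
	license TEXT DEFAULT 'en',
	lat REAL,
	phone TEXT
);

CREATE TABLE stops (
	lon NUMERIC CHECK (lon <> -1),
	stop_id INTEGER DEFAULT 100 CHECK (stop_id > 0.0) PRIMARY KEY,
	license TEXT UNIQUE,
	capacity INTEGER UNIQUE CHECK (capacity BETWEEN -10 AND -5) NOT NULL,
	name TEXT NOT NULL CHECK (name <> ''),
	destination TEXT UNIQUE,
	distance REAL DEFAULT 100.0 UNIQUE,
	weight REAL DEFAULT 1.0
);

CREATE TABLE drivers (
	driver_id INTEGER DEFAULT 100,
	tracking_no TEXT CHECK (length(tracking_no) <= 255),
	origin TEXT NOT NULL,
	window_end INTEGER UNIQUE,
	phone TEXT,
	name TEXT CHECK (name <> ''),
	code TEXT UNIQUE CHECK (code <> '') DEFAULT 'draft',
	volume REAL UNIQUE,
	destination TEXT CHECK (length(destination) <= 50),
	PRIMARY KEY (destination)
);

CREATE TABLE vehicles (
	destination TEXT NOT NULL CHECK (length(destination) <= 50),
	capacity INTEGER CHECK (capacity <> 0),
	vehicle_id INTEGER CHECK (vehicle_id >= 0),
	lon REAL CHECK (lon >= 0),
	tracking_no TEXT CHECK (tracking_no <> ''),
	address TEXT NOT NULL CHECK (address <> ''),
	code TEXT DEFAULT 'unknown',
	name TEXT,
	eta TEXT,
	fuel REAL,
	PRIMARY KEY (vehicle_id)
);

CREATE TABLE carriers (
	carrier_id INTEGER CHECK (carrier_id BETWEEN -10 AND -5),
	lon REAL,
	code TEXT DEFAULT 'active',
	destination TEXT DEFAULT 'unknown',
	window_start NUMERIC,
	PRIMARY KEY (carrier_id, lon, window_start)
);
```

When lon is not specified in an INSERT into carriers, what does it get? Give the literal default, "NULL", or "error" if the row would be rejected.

lon has no DEFAULT clause.
Omitting it would insert NULL, but it is part of the PRIMARY KEY, so the INSERT fails.

error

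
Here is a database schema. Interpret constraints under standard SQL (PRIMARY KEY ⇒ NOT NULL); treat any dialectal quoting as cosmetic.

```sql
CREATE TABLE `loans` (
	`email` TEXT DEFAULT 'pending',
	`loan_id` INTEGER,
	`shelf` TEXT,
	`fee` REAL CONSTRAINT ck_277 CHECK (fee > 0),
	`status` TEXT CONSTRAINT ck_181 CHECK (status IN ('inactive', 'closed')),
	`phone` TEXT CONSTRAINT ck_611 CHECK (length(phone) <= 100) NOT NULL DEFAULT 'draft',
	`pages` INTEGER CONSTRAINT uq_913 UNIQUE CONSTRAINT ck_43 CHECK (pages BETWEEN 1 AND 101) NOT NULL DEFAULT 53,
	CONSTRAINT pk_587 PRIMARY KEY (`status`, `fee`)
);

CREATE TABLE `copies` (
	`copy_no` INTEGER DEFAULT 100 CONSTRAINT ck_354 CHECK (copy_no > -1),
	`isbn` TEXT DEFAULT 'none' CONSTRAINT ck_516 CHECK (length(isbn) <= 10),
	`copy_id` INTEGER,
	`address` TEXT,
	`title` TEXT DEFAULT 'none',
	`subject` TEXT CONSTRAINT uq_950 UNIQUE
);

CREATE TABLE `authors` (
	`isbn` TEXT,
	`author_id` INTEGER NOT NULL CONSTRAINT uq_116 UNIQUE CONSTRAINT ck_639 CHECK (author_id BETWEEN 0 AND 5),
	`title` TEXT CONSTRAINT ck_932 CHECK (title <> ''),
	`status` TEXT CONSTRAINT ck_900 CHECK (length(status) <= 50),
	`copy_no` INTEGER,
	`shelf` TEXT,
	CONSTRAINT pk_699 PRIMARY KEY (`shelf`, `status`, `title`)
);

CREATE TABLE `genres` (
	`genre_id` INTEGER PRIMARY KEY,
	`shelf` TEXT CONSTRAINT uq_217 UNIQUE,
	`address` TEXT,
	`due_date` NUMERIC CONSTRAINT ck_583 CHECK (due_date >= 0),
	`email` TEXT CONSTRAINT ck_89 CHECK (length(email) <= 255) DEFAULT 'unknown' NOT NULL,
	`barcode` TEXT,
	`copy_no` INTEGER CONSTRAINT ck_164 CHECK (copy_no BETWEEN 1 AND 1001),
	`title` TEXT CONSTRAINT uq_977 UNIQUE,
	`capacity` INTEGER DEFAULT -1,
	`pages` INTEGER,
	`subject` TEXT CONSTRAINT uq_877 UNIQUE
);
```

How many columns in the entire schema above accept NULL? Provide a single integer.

20

loans: 3 nullable (email, loan_id, shelf — PK (status, fee) and explicit NOT NULL columns excluded).
copies: 6 nullable (copy_no, isbn, copy_id, address, title, subject — PK none and explicit NOT NULL columns excluded).
authors: 2 nullable (isbn, copy_no — PK (shelf, status, title) and explicit NOT NULL columns excluded).
genres: 9 nullable (shelf, address, due_date, barcode, copy_no, title, capacity, pages, subject — PK (genre_id) and explicit NOT NULL columns excluded).
Total: 3 + 6 + 2 + 9 = 20.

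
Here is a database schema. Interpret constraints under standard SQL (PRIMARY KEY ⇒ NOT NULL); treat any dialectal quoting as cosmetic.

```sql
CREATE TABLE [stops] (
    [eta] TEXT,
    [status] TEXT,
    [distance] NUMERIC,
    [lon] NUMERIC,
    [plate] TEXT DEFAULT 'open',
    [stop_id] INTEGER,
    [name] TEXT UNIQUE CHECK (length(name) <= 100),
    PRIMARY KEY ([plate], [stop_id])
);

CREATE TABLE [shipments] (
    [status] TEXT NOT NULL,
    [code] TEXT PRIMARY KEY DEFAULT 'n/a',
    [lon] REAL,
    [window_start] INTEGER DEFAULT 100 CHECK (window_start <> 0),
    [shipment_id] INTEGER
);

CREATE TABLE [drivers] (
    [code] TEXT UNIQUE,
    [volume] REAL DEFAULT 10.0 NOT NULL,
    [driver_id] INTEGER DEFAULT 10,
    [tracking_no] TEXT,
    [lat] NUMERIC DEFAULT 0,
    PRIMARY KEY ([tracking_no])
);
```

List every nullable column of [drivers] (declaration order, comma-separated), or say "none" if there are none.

code, driver_id, lat

- code: UNIQUE does not imply NOT NULL → nullable.
- volume: declared NOT NULL → not nullable.
- driver_id: DEFAULT only fills an omitted column; an explicit NULL is still allowed → nullable.
- tracking_no: part of the PRIMARY KEY, which implies NOT NULL → not nullable.
- lat: DEFAULT only fills an omitted column; an explicit NULL is still allowed → nullable.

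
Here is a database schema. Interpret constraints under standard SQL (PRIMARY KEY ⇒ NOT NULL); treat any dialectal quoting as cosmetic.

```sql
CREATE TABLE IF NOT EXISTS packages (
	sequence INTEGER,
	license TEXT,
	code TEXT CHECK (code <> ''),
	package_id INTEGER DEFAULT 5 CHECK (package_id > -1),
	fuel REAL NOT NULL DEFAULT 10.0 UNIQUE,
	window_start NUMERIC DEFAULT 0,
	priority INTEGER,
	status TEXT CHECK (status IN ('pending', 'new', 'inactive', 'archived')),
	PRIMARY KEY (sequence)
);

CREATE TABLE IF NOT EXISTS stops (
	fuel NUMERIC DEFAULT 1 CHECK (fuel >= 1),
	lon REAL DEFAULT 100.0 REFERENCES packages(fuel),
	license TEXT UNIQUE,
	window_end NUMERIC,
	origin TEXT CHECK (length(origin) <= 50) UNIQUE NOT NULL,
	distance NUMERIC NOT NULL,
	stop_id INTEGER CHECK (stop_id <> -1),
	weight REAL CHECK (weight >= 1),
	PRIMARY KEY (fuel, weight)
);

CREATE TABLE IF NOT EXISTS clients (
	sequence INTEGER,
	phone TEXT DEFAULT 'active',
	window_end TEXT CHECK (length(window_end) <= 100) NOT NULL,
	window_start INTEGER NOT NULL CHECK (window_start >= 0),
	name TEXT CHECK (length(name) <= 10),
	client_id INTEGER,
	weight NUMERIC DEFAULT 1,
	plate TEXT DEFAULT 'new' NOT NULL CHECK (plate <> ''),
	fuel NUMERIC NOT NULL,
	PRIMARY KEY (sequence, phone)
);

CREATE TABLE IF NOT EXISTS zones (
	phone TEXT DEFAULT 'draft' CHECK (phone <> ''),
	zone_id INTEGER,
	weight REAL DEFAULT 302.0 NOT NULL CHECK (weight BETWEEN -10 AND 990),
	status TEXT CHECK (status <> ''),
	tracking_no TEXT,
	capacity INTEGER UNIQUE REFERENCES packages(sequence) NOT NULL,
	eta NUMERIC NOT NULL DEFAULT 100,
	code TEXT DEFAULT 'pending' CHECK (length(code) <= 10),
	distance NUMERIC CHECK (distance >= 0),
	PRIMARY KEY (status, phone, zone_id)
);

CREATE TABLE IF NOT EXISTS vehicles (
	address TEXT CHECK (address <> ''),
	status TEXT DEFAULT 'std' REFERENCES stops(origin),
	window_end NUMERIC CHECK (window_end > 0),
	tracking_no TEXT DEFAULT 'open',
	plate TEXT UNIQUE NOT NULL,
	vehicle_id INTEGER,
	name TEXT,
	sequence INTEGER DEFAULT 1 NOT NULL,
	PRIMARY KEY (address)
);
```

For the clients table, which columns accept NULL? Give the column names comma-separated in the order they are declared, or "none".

name, client_id, weight

- sequence: part of the PRIMARY KEY, which implies NOT NULL → not nullable.
- phone: part of the PRIMARY KEY, which implies NOT NULL → not nullable.
- window_end: declared NOT NULL → not nullable.
- window_start: declared NOT NULL → not nullable.
- name: CHECK does not forbid NULL (a CHECK constraint passes when its expression is NULL) → nullable.
- client_id: no NOT NULL constraint applies → nullable.
- weight: DEFAULT only fills an omitted column; an explicit NULL is still allowed → nullable.
- plate: declared NOT NULL → not nullable.
- fuel: declared NOT NULL → not nullable.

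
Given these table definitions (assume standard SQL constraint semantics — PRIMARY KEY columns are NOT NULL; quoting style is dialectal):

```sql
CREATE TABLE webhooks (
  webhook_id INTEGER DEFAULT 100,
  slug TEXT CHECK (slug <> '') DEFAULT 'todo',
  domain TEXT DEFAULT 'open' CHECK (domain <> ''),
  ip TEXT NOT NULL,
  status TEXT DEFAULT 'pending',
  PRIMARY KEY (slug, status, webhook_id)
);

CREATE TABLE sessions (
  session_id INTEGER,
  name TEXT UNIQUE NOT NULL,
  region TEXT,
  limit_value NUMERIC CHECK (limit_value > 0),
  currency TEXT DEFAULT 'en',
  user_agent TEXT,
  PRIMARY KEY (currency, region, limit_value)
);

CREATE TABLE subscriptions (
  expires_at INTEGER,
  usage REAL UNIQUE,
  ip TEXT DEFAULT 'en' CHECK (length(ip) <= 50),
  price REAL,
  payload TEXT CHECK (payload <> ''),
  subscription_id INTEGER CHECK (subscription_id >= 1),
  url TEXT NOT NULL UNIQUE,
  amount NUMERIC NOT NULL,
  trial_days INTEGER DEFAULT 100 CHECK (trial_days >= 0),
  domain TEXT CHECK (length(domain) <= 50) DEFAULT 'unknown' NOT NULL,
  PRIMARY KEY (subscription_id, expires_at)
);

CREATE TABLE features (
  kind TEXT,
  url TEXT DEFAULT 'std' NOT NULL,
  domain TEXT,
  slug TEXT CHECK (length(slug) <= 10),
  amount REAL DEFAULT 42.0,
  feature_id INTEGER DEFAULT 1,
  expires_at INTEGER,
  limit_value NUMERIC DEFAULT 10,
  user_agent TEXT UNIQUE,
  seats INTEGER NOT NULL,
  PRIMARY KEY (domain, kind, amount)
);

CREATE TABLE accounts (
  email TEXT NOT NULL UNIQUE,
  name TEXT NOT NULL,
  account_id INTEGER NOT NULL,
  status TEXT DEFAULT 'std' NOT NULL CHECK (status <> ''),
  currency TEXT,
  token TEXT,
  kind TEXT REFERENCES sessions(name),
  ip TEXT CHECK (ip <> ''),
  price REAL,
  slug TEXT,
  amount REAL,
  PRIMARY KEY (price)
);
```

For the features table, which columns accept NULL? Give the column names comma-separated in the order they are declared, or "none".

slug, feature_id, expires_at, limit_value, user_agent

- kind: part of the PRIMARY KEY, which implies NOT NULL → not nullable.
- url: declared NOT NULL → not nullable.
- domain: part of the PRIMARY KEY, which implies NOT NULL → not nullable.
- slug: CHECK does not forbid NULL (a CHECK constraint passes when its expression is NULL) → nullable.
- amount: part of the PRIMARY KEY, which implies NOT NULL → not nullable.
- feature_id: DEFAULT only fills an omitted column; an explicit NULL is still allowed → nullable.
- expires_at: no NOT NULL constraint applies → nullable.
- limit_value: DEFAULT only fills an omitted column; an explicit NULL is still allowed → nullable.
- user_agent: UNIQUE does not imply NOT NULL → nullable.
- seats: declared NOT NULL → not nullable.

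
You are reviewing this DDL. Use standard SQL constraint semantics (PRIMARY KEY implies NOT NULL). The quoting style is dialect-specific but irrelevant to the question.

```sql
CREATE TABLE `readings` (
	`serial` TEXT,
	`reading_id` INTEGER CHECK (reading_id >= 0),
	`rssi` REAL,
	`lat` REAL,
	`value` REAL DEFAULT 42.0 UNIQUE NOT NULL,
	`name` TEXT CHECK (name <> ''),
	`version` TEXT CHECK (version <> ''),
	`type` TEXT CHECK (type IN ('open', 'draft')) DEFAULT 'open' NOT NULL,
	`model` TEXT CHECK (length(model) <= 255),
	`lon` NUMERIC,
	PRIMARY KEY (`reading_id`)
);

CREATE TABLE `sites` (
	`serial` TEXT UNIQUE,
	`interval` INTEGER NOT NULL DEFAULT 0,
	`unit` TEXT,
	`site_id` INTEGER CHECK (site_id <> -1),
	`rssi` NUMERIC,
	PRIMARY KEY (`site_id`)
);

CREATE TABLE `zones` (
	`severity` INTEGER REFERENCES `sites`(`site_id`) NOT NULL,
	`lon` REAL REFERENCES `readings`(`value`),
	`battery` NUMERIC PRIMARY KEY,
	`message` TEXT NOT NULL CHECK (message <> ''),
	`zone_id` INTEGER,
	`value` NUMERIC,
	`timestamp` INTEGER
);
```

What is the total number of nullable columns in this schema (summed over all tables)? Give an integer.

readings: 7 nullable (serial, rssi, lat, name, version, model, lon — PK (reading_id) and explicit NOT NULL columns excluded).
sites: 3 nullable (serial, unit, rssi — PK (site_id) and explicit NOT NULL columns excluded).
zones: 4 nullable (lon, zone_id, value, timestamp — PK (battery) and explicit NOT NULL columns excluded).
Total: 7 + 3 + 4 = 14.

14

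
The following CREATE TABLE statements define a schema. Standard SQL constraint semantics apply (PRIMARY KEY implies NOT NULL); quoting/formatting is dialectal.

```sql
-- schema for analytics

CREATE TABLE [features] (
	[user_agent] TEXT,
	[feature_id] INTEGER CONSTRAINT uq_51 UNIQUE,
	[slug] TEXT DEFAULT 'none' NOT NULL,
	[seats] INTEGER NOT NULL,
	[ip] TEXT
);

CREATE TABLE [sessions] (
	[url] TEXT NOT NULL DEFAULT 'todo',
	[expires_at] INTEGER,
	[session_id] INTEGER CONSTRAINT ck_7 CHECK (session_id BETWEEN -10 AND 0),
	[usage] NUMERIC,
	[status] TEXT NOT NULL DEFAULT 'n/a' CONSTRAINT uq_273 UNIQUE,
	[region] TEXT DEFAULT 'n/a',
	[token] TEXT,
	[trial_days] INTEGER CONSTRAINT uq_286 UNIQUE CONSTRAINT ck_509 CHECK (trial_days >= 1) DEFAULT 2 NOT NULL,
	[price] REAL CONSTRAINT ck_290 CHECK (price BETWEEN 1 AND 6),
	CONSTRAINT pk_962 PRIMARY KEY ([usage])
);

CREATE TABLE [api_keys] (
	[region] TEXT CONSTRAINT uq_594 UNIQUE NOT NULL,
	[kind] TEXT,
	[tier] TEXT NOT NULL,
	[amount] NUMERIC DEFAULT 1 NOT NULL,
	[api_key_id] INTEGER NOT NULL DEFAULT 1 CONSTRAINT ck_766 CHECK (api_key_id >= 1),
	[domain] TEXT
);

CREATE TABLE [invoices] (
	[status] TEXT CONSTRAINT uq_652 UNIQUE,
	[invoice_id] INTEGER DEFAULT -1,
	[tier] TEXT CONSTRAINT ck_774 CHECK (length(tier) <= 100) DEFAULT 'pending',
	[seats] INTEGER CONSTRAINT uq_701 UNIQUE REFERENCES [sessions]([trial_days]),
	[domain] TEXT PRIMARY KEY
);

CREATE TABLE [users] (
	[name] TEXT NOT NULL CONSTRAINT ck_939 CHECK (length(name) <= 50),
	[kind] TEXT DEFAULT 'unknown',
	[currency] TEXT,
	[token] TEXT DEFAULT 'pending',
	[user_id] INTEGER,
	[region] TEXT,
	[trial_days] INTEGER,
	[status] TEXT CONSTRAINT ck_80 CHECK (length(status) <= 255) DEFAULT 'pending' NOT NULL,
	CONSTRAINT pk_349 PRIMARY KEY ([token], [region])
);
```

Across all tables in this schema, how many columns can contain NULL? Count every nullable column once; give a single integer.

features: 3 nullable (user_agent, feature_id, ip — PK none and explicit NOT NULL columns excluded).
sessions: 5 nullable (expires_at, session_id, region, token, price — PK (usage) and explicit NOT NULL columns excluded).
api_keys: 2 nullable (kind, domain — PK none and explicit NOT NULL columns excluded).
invoices: 4 nullable (status, invoice_id, tier, seats — PK (domain) and explicit NOT NULL columns excluded).
users: 4 nullable (kind, currency, user_id, trial_days — PK (token, region) and explicit NOT NULL columns excluded).
Total: 3 + 5 + 2 + 4 + 4 = 18.

18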